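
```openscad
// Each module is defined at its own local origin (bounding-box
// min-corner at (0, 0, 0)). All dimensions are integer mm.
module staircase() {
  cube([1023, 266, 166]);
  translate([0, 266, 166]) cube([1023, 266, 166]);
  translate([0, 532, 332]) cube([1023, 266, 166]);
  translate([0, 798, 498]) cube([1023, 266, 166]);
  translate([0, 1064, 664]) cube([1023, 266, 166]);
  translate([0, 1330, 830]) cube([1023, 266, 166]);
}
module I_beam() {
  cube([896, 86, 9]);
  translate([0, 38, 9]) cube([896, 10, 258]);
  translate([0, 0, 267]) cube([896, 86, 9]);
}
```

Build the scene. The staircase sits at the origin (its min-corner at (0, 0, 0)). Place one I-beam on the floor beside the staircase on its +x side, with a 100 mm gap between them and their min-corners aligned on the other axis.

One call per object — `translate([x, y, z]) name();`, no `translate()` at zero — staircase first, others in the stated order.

staircase();
translate([1123, 0, 0]) I_beam();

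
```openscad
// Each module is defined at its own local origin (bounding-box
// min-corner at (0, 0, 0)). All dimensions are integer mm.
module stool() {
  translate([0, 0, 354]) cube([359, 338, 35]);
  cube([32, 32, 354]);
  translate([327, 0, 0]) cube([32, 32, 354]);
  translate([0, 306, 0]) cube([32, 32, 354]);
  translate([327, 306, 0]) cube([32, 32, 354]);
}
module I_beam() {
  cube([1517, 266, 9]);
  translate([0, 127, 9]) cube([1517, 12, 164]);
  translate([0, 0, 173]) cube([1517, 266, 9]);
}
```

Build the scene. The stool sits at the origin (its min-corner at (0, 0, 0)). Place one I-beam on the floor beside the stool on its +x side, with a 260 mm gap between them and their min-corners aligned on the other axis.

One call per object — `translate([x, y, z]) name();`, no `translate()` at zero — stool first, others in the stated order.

stool();
translate([619, 0, 0]) I_beam();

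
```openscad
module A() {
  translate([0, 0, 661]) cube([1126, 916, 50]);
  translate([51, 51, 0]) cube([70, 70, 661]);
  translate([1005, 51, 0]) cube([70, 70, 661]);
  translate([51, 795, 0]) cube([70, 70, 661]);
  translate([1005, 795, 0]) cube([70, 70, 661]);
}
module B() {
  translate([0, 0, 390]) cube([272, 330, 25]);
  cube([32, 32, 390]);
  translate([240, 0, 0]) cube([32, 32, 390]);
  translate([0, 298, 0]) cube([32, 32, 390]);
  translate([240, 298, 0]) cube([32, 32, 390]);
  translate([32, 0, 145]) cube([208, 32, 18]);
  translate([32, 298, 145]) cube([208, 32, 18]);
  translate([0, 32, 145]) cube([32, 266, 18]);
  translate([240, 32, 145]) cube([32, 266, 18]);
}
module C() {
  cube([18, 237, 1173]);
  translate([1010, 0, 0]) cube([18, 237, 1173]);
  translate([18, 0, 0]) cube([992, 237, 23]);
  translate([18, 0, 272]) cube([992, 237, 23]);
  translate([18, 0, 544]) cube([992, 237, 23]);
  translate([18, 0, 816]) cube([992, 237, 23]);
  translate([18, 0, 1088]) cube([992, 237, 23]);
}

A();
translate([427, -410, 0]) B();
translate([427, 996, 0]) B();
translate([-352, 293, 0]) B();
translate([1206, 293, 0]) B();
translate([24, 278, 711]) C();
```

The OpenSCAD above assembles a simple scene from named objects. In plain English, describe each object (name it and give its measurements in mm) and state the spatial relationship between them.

A is a table with a 1126×916 mm rectangular top, 50 mm thick, top surface at z = 711 mm, supported by four 70×70 mm square legs, each inset 51 mm from the nearest pair of top edges, running from the floor.

B is a four-legged stool. The seat is a 272×330×25 mm slab whose top surface is at z = 415 mm; four square legs, each 32×32 mm in cross-section, run from the floor (z = 0) to the underside of the seat, each flush with a corner of the seat. Four stretchers, 32 mm wide and 18 mm tall, connect adjacent legs with their undersides at z = 145 mm, each running between the inner faces of the legs it joins and aligned with the legs' outer faces on the other axis.

C is a bookshelf 1028 mm wide overall, 237 mm deep and 1173 mm tall. The two sides are 18 mm thick vertical panels. 5 horizontal shelves of 23 mm thickness span between the inner faces of the sides; the lowest shelf sits on the floor and shelves are stacked with a clear vertical gap of 249 mm between each pair.

Four stools sit around the table at the −y, +y, −x, +x sides. The bookshelf is on top of the table.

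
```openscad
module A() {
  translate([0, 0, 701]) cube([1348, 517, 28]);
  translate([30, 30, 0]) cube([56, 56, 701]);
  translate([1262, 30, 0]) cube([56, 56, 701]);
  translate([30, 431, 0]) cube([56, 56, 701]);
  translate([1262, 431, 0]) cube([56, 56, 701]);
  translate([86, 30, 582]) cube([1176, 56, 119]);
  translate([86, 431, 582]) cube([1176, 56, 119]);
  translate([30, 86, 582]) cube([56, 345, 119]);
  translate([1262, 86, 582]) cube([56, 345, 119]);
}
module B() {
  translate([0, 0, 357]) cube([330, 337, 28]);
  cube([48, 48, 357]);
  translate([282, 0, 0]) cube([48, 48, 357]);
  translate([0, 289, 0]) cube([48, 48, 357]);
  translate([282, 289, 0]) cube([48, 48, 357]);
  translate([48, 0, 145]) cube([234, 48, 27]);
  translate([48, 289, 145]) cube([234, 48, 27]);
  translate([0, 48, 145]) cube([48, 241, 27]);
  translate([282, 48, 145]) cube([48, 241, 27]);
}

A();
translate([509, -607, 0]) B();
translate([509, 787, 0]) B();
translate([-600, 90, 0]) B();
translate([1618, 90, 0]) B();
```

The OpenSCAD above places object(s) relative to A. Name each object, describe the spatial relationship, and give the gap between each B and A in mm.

Each stool's nearest face is 270 mm from the table's bounding box.

A is a table. B is a stool. Four stools sit around the table at the −y, +y, −x, +x sides. The gap between each stool and the table is 270 mm.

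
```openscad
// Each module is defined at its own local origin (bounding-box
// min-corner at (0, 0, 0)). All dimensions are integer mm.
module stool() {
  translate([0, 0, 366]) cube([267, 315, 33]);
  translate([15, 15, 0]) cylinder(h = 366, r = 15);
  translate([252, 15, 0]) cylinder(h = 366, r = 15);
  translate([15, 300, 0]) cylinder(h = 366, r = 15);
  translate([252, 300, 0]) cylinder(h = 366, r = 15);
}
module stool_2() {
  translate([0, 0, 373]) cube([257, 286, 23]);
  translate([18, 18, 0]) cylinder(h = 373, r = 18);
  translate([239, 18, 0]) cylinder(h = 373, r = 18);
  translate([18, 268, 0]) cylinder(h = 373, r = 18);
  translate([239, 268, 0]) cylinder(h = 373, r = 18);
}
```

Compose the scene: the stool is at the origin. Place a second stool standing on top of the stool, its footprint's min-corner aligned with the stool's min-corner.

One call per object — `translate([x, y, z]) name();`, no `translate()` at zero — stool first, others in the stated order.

stool();
translate([0, 0, 399]) stool_2();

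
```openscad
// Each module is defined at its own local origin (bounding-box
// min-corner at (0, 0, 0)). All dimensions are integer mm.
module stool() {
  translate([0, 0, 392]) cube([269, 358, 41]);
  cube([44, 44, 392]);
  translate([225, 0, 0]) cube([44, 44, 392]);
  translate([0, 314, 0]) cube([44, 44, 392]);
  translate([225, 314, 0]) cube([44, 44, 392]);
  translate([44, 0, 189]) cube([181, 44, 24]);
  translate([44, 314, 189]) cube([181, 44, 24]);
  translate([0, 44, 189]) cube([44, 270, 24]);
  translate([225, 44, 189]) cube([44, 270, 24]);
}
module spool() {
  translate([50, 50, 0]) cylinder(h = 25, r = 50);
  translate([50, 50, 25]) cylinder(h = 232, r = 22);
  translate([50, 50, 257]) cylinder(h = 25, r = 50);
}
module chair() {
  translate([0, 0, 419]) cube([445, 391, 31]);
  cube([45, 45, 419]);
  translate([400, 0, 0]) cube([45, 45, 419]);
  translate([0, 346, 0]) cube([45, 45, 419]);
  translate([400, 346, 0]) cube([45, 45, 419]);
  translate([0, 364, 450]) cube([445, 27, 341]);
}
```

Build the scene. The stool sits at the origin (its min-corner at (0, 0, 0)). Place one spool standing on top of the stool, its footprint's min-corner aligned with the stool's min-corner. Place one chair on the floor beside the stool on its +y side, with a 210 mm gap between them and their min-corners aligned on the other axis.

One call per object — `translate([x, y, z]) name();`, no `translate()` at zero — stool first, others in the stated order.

stool();
translate([0, 0, 433]) spool();
translate([0, 568, 0]) chair();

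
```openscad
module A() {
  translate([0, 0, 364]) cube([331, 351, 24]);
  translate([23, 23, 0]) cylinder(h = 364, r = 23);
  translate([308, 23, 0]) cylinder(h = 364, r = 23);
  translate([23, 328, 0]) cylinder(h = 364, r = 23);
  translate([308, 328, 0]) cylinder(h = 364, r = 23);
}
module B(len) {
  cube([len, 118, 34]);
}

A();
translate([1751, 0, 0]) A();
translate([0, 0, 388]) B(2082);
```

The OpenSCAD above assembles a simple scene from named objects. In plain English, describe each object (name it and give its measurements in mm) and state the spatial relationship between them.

A is a four-legged stool. The seat is a 331×351×24 mm slab whose top surface is at z = 388 mm; four round legs, each 46 mm in diameter, run from the floor (z = 0) to the underside of the seat, each leg's axis is inset half a diameter from the nearest pair of seat edges (so the leg's bounding box is flush with the corner).

B is a rectangular beam 2082 mm long (x), 118 mm deep (y), 34 mm thick (z).

The beam spans the tops of two stools placed 1420 mm apart, resting at z = 388 mm.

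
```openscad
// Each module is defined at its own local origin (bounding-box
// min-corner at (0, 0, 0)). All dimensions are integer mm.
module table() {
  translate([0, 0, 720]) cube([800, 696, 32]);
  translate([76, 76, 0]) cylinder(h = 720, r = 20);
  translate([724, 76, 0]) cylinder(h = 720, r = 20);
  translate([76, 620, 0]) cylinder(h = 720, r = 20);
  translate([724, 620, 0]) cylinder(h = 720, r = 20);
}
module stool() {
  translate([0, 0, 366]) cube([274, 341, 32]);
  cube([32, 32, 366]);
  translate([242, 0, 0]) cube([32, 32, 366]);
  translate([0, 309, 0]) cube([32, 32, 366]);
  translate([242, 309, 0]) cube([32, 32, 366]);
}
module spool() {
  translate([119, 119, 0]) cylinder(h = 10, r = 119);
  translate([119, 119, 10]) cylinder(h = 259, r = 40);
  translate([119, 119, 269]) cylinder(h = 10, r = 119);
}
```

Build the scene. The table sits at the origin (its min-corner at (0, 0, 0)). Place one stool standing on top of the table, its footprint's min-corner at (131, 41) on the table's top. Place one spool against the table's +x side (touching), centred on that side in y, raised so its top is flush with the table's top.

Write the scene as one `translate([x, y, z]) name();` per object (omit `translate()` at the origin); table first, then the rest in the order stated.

table();
translate([131, 41, 752]) stool();
translate([800, 229, 473]) spool();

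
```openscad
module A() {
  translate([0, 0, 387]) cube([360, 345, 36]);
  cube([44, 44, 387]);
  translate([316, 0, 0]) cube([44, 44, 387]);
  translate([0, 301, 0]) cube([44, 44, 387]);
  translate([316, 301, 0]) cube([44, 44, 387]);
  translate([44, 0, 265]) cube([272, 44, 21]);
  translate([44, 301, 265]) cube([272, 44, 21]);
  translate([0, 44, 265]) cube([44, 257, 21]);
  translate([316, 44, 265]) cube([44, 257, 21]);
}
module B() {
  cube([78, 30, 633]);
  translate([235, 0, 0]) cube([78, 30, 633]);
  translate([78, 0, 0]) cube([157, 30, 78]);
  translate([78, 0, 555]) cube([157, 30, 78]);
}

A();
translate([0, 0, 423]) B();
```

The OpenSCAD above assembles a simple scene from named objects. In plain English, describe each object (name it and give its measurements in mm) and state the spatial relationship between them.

A is a simple wooden stool: a rectangular seat 360 mm (x) by 345 mm (y), 36 mm thick, top face at z = 423 mm, on four square legs, each 44×44 mm in cross-section. The legs rest on z = 0, each flush with a corner of the seat. Four stretchers, 44 mm wide and 21 mm tall, connect adjacent legs with their undersides at z = 265 mm, each running between the inner faces of the legs it joins and aligned with the legs' outer faces on the other axis.

B is a rectangular picture frame lying in the x–z plane (depth along y). The opening is 157 mm wide (x) by 477 mm tall (z), surrounded by a border 78 mm wide on all four sides. The frame is 30 mm deep and is made of two full-height vertical stiles with two horizontal rails fitted between them.

The picture frame is on top of the stool.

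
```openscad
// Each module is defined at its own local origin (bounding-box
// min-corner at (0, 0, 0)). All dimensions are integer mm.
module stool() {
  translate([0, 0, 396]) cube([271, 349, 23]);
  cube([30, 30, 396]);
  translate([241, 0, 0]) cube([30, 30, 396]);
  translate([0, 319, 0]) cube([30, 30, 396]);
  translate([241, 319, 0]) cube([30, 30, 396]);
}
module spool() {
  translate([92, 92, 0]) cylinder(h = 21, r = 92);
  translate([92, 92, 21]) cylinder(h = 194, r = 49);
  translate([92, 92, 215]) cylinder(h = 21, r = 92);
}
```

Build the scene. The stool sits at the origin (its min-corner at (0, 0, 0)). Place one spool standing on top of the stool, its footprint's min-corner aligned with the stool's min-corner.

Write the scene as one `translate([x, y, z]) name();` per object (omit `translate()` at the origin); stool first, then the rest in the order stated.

stool();
translate([0, 0, 419]) spool();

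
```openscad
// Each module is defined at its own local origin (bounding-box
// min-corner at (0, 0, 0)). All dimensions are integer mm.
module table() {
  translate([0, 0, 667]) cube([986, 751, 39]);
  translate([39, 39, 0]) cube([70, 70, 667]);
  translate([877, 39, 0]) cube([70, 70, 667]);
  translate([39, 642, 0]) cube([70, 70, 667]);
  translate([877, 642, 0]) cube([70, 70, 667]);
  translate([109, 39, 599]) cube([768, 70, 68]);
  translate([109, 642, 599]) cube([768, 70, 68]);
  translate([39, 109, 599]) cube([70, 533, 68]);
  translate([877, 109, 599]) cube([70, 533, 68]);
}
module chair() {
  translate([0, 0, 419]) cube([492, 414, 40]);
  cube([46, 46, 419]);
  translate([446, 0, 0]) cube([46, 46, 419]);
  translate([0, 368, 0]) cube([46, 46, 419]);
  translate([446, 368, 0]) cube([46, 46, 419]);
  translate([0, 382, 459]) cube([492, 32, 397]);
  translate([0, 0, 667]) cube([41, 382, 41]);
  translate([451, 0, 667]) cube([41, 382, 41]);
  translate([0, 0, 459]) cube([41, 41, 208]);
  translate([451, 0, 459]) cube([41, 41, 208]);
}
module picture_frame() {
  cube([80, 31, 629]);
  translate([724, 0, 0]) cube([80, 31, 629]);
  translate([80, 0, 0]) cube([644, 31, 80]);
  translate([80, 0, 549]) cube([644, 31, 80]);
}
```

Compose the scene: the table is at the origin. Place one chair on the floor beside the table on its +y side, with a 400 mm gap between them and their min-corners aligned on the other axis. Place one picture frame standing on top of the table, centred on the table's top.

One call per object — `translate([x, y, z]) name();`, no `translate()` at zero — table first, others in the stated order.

table();
translate([0, 1151, 0]) chair();
translate([91, 360, 706]) picture_frame();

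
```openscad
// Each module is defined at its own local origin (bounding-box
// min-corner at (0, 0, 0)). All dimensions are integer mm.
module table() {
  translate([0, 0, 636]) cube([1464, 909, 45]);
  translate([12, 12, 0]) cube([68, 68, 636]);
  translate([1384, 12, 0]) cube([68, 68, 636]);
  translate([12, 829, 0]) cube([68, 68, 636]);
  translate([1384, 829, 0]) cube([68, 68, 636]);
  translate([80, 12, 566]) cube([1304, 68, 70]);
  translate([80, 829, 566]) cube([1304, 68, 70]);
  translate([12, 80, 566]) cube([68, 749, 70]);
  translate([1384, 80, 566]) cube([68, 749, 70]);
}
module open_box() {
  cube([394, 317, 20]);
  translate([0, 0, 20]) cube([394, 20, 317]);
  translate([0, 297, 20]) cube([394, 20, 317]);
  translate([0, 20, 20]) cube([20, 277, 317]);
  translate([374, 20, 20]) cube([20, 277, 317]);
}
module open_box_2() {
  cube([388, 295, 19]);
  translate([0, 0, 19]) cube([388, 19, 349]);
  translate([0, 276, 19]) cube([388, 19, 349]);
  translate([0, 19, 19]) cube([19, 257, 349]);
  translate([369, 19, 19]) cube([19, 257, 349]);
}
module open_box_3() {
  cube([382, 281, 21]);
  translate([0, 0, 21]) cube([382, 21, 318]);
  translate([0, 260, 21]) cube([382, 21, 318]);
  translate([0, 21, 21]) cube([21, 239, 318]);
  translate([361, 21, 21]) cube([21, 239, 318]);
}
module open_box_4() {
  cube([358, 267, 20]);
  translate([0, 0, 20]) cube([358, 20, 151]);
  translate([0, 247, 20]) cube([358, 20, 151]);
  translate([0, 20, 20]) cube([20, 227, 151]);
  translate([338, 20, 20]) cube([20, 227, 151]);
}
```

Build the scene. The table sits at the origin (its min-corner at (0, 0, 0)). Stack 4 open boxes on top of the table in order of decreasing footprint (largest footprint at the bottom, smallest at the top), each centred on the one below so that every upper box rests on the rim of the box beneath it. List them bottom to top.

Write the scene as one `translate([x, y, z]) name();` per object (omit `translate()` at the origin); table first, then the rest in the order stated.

table();
translate([535, 296, 681]) open_box();
translate([538, 307, 1018]) open_box_2();
translate([541, 314, 1386]) open_box_3();
translate([553, 321, 1725]) open_box_4();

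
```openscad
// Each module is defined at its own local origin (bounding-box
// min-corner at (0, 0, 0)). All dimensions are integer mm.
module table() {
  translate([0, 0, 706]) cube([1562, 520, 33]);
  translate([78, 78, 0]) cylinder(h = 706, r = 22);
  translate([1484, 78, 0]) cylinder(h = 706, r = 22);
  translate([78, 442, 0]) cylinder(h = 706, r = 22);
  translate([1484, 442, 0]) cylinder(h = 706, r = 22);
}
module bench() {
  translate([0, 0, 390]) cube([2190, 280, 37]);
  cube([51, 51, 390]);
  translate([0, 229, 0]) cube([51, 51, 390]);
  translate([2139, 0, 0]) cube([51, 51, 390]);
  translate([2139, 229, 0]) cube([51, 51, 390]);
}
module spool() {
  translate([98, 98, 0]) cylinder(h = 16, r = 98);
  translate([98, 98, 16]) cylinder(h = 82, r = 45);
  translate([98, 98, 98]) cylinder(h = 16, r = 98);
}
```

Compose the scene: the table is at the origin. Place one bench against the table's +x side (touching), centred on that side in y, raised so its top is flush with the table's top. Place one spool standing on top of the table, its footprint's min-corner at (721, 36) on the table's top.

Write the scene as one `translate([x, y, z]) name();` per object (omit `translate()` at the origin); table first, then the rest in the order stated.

table();
translate([1562, 120, 312]) bench();
translate([721, 36, 739]) spool();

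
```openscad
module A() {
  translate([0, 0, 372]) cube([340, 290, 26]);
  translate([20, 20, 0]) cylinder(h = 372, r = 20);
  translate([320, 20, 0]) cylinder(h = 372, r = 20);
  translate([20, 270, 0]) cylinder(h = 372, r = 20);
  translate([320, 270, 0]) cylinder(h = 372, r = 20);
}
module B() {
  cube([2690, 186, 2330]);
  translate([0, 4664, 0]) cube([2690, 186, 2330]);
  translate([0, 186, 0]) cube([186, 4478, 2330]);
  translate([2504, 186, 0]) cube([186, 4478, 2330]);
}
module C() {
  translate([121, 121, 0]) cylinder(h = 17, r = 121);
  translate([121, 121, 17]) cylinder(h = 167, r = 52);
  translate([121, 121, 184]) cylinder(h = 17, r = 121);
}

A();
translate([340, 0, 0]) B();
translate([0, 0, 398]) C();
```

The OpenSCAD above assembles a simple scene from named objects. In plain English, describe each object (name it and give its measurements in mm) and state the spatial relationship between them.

A is a simple wooden stool: a rectangular seat 340 mm (x) by 290 mm (y), 26 mm thick, top face at z = 398 mm, on four round legs, each 40 mm in diameter. The legs rest on z = 0, each leg's axis is inset half a diameter from the nearest pair of seat edges (so the leg's bounding box is flush with the corner).

B is a box-shaped house frame (walls only): outside footprint 2690×4850 mm, wall height 2330 mm, wall thickness 186 mm. The two y-facing walls run the full x-width; the two x-facing walls fit between the inner faces of the y-facing walls.

C is a spool: two coaxial disc flanges of radius 121 mm and thickness 17 mm, joined by a core cylinder of radius 52 mm and height 167 mm. The lower flange rests on z = 0 and the three cylinders share a vertical axis.

The house frame is against the stool's +x side, with their −y faces flush. The spool is on top of the stool.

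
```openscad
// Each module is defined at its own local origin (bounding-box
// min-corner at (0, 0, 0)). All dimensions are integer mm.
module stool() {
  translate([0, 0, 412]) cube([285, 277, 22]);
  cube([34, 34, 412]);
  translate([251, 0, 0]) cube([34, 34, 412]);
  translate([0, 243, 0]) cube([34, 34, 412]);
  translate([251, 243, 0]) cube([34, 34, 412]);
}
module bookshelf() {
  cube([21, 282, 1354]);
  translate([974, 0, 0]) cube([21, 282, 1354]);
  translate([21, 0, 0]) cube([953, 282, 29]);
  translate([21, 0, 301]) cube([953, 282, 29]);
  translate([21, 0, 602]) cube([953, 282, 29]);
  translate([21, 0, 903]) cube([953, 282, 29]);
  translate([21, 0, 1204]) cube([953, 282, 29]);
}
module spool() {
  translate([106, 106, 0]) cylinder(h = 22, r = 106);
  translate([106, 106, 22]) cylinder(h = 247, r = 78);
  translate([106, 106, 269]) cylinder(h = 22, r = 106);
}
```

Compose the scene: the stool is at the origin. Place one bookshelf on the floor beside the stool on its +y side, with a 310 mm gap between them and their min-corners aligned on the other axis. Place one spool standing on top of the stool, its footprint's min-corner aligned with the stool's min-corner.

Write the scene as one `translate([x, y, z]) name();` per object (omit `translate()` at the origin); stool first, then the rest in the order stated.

stool();
translate([0, 587, 0]) bookshelf();
translate([0, 0, 434]) spool();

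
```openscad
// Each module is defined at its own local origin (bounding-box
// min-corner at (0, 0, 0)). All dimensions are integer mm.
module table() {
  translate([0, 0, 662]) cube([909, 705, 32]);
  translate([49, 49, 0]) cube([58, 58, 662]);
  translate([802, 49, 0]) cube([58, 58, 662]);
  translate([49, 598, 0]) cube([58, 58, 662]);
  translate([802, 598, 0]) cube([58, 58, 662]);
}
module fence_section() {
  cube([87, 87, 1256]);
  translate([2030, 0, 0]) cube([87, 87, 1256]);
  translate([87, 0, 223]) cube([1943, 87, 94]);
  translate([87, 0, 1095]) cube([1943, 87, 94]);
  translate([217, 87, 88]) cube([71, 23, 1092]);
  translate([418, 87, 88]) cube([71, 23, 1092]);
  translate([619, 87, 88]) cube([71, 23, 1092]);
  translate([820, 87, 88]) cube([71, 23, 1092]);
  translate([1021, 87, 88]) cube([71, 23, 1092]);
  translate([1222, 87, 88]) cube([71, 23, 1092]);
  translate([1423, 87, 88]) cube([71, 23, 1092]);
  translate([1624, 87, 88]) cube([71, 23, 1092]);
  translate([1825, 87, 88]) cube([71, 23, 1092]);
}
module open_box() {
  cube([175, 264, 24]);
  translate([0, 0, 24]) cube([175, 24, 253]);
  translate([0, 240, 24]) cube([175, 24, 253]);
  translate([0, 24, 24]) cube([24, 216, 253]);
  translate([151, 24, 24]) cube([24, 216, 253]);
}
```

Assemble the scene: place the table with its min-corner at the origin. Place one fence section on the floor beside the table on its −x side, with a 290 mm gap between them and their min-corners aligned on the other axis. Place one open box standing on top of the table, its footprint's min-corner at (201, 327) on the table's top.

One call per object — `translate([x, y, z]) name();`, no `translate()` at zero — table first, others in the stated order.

table();
translate([-2407, 0, 0]) fence_section();
translate([201, 327, 694]) open_box();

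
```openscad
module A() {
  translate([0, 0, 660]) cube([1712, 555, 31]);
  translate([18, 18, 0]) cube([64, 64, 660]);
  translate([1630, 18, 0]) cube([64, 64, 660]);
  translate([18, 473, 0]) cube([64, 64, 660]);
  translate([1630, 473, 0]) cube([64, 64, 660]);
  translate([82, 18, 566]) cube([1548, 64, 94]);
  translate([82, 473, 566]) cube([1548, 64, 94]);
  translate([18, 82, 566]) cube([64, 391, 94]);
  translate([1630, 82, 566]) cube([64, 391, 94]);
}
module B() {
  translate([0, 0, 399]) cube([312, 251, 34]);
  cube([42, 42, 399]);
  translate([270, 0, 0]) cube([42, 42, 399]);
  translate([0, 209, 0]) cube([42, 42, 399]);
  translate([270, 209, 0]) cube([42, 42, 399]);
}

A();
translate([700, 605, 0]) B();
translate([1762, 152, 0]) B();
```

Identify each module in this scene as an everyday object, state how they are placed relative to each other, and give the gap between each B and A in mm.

A is a table. B is a stool. Two stools sit around the table at the +y, +x sides. The gap between each stool and the table is 50 mm.

Each stool's nearest face is 50 mm from the table's bounding box.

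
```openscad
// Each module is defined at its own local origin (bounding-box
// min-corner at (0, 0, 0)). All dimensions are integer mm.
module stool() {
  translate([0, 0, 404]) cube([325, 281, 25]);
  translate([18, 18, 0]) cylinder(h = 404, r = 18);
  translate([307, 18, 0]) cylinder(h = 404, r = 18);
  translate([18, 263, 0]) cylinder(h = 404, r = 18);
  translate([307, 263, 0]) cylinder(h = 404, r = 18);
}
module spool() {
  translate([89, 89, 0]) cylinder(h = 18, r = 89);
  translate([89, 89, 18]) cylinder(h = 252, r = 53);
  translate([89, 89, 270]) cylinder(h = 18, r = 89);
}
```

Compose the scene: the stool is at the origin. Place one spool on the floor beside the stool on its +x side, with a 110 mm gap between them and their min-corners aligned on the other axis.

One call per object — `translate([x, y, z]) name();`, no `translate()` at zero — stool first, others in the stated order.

stool();
translate([435, 0, 0]) spool();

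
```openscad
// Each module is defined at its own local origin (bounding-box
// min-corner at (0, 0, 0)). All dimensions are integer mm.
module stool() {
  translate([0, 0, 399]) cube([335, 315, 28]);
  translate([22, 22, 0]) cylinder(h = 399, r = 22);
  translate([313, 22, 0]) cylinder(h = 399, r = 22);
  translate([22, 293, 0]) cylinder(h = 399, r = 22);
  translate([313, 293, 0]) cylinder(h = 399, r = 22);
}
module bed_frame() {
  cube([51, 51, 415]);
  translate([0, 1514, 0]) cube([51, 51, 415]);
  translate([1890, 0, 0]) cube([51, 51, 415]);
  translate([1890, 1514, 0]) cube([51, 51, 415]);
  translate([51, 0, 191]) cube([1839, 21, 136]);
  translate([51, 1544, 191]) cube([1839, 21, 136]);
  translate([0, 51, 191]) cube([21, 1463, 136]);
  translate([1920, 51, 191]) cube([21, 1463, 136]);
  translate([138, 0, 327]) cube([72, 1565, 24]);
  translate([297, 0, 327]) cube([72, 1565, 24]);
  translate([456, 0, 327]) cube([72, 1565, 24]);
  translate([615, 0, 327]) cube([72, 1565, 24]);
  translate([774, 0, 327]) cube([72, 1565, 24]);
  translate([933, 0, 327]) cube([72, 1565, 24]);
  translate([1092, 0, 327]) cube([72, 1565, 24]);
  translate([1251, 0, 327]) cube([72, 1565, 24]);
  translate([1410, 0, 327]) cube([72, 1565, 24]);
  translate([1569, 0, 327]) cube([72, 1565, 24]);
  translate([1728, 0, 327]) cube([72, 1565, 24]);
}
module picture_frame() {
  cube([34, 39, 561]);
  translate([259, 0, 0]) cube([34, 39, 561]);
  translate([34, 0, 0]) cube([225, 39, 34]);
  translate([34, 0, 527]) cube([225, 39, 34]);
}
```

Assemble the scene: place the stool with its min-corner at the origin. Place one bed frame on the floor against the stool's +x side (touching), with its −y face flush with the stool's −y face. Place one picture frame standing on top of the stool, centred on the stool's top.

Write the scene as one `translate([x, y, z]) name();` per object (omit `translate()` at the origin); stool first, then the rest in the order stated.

stool();
translate([335, 0, 0]) bed_frame();
translate([21, 138, 427]) picture_frame();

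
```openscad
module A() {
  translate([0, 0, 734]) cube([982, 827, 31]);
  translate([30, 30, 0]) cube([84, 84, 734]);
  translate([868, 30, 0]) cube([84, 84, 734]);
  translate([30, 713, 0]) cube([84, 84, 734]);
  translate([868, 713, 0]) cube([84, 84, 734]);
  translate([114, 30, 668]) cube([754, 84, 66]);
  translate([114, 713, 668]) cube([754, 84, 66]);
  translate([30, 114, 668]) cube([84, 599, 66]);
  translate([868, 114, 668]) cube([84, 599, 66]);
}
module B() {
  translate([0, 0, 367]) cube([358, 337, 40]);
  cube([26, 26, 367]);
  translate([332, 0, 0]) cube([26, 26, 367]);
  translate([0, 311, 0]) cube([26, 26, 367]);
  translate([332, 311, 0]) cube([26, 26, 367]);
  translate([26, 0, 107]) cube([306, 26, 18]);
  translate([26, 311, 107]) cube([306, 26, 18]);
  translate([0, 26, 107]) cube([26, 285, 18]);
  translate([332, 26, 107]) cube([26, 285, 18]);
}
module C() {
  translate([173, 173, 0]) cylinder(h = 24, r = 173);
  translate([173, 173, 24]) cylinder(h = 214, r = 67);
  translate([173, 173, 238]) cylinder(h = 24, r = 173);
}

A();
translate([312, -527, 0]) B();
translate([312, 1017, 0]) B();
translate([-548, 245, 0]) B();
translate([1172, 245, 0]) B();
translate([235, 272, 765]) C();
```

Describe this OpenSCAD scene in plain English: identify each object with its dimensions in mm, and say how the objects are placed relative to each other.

A is a table: top 982 mm (x) × 827 mm (y), 31 mm thick, upper face at z = 765 mm, on four 84×84 mm square legs, each inset 30 mm from the nearest pair of top edges, running from z = 0 to the bottom of the top. Four apron rails, 84 mm thick and 66 mm tall, run between adjacent legs with their top edges flush with the underside of the top and their outer faces flush with the legs' outer faces.

B is a four-legged stool. The seat is 358×337 mm, 40 mm thick, top at z = 407 mm. It stands on four square legs, each 26×26 mm in cross-section, from z = 0 to the seat underside, each flush with a corner of the seat. Four stretchers, 26 mm wide and 18 mm tall, connect adjacent legs with their undersides at z = 107 mm, each running between the inner faces of the legs it joins and aligned with the legs' outer faces on the other axis.

C is a spool: two coaxial disc flanges of radius 173 mm and thickness 24 mm, joined by a core cylinder of radius 67 mm and height 214 mm. The lower flange rests on z = 0 and the three cylinders share a vertical axis.

Four stools sit around the table at the −y, +y, −x, +x sides. The spool is on top of the table.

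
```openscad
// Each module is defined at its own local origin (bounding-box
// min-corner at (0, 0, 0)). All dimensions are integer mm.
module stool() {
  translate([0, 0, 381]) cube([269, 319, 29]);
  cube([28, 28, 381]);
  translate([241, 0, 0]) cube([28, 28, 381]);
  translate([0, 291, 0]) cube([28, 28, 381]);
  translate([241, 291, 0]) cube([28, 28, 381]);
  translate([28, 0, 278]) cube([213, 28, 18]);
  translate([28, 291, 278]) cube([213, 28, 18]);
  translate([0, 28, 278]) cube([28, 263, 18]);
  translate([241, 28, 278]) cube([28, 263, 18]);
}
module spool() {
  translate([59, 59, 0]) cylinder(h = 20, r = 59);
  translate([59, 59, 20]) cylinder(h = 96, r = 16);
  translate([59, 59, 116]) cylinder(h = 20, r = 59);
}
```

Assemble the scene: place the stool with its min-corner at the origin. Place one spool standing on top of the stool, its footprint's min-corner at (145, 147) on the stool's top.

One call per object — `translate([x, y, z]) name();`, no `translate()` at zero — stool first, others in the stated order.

stool();
translate([145, 147, 410]) spool();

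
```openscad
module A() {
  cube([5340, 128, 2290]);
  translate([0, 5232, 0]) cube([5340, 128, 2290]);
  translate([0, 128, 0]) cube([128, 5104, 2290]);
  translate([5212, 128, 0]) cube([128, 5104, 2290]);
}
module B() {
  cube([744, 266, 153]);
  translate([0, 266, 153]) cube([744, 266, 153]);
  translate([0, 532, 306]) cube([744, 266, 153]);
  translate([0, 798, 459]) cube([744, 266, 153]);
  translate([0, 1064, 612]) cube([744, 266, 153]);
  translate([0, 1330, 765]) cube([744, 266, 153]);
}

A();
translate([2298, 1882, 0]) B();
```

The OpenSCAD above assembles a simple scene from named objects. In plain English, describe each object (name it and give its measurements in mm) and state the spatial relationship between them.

A is the wall frame of a small rectangular building: four walls, each 2290 mm tall and 128 mm thick, enclosing a footprint 5340 mm (x) by 5360 mm (y) outside-to-outside, with no floor or roof. The front and back walls (the −y and +y sides) span the full width; the two side walls fit between them.

B is a straight staircase of 6 solid steps. Each step is 744 mm wide (x), 266 mm deep (y, the going) and 153 mm tall (the rise). The first step rests on the floor; each subsequent step sits one going further in +y and one rise higher in +z, directly behind and above the previous step with no overlap.

The staircase sits inside the house frame, centred.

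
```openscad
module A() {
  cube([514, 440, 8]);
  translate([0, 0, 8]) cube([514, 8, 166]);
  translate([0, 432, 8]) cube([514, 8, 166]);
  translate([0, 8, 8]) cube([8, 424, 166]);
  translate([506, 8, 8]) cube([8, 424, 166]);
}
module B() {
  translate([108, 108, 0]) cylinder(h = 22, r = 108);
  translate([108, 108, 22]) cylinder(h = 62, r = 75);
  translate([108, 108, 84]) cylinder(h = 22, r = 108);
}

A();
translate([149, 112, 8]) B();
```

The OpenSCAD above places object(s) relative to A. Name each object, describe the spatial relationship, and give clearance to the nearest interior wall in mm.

Clearances: x = 141, y = 104; minimum 104 mm.

A is an open box. B is a spool. The spool sits inside the open box, centred. The clearance to the nearest interior wall is 104 mm.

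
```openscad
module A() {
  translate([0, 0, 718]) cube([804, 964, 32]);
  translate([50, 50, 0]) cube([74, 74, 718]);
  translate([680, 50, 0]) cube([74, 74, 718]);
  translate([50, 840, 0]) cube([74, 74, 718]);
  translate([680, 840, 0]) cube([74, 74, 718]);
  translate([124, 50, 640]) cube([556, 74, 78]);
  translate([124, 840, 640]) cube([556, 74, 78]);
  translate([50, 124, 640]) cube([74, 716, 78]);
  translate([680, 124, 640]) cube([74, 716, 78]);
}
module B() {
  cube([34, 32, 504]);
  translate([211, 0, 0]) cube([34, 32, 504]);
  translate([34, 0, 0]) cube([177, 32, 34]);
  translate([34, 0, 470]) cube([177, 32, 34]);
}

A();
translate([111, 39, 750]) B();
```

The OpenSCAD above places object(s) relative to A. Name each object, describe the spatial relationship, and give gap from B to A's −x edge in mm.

The picture frame's min-x is at 111; the table's min-x is 0; gap = 111 mm.

A is a table. B is a picture frame. The picture frame is on top of the table. The gap from the picture frame to the table's −x edge is 111 mm.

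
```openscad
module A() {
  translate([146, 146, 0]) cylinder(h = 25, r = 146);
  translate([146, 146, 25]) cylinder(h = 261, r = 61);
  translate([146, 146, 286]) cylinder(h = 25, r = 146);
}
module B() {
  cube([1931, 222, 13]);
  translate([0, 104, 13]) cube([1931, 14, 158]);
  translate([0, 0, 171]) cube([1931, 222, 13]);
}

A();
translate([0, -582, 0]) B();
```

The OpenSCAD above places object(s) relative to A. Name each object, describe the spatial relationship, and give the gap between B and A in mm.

The I-beam's nearest face is 360 mm from the spool's −y face.

A is a spool. B is an I-beam. The I-beam is on the floor beside the spool on its −y side. The gap between the I-beam and the spool is 360 mm.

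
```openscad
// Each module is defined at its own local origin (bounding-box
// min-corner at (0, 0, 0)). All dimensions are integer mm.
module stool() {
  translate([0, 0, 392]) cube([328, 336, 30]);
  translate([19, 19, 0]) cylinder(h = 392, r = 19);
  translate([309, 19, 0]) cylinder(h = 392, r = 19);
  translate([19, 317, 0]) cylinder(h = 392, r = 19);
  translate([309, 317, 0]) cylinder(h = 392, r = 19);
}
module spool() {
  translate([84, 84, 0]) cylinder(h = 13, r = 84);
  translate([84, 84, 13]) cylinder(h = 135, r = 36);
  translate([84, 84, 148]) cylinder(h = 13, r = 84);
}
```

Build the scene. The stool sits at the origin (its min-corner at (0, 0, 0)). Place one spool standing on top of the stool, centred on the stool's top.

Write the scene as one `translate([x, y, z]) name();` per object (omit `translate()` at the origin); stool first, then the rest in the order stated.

stool();
translate([80, 84, 422]) spool();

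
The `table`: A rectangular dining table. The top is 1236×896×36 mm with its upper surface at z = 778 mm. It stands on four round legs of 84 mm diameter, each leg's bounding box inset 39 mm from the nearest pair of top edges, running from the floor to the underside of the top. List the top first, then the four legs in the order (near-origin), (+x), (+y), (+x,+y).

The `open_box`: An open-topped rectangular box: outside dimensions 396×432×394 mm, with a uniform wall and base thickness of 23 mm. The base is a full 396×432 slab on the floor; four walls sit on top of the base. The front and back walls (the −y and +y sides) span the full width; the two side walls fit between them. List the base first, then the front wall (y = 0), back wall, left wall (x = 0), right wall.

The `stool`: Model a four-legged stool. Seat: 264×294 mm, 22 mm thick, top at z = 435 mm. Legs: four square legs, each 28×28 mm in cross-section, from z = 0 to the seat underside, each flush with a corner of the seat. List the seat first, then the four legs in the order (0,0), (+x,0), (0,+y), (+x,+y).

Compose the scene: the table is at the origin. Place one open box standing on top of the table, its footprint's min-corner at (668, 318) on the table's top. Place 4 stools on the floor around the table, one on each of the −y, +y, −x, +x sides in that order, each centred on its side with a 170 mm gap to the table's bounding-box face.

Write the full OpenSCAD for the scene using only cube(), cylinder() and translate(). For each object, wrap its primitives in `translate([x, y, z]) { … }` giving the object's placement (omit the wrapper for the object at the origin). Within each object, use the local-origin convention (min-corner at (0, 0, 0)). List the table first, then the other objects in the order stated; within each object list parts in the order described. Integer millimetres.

translate([0, 0, 742]) cube([1236, 896, 36]);
translate([81, 81, 0]) cylinder(h = 742, r = 42);
translate([1155, 81, 0]) cylinder(h = 742, r = 42);
translate([81, 815, 0]) cylinder(h = 742, r = 42);
translate([1155, 815, 0]) cylinder(h = 742, r = 42);
translate([668, 318, 778]) {
  cube([396, 432, 23]);
  translate([0, 0, 23]) cube([396, 23, 371]);
  translate([0, 409, 23]) cube([396, 23, 371]);
  translate([0, 23, 23]) cube([23, 386, 371]);
  translate([373, 23, 23]) cube([23, 386, 371]);
}
translate([486, -464, 0]) {
  translate([0, 0, 413]) cube([264, 294, 22]);
  cube([28, 28, 413]);
  translate([236, 0, 0]) cube([28, 28, 413]);
  translate([0, 266, 0]) cube([28, 28, 413]);
  translate([236, 266, 0]) cube([28, 28, 413]);
}
translate([486, 1066, 0]) {
  translate([0, 0, 413]) cube([264, 294, 22]);
  cube([28, 28, 413]);
  translate([236, 0, 0]) cube([28, 28, 413]);
  translate([0, 266, 0]) cube([28, 28, 413]);
  translate([236, 266, 0]) cube([28, 28, 413]);
}
translate([-434, 301, 0]) {
  translate([0, 0, 413]) cube([264, 294, 22]);
  cube([28, 28, 413]);
  translate([236, 0, 0]) cube([28, 28, 413]);
  translate([0, 266, 0]) cube([28, 28, 413]);
  translate([236, 266, 0]) cube([28, 28, 413]);
}
translate([1406, 301, 0]) {
  translate([0, 0, 413]) cube([264, 294, 22]);
  cube([28, 28, 413]);
  translate([236, 0, 0]) cube([28, 28, 413]);
  translate([0, 266, 0]) cube([28, 28, 413]);
  translate([236, 266, 0]) cube([28, 28, 413]);
}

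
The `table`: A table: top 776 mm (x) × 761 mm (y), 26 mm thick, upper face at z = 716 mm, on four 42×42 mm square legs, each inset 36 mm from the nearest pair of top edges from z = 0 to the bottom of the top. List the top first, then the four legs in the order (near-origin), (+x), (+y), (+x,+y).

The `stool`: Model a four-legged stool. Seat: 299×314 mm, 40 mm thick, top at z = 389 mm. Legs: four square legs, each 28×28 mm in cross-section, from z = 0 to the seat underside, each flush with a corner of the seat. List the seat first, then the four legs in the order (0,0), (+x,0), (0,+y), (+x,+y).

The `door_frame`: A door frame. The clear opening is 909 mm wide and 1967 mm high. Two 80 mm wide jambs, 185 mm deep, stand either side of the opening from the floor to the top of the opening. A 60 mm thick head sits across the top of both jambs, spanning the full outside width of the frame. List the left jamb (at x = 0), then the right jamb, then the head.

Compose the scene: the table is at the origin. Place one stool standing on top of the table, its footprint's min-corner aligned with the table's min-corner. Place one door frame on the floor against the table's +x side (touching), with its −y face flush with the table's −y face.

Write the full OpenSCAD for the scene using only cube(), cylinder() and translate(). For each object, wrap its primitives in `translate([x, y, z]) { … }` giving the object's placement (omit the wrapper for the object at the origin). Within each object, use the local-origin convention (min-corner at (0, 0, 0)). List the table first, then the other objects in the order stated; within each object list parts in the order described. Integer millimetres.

translate([0, 0, 690]) cube([776, 761, 26]);
translate([36, 36, 0]) cube([42, 42, 690]);
translate([698, 36, 0]) cube([42, 42, 690]);
translate([36, 683, 0]) cube([42, 42, 690]);
translate([698, 683, 0]) cube([42, 42, 690]);
translate([0, 0, 716]) {
  translate([0, 0, 349]) cube([299, 314, 40]);
  cube([28, 28, 349]);
  translate([271, 0, 0]) cube([28, 28, 349]);
  translate([0, 286, 0]) cube([28, 28, 349]);
  translate([271, 286, 0]) cube([28, 28, 349]);
}
translate([776, 0, 0]) {
  cube([80, 185, 1967]);
  translate([989, 0, 0]) cube([80, 185, 1967]);
  translate([0, 0, 1967]) cube([1069, 185, 60]);
}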